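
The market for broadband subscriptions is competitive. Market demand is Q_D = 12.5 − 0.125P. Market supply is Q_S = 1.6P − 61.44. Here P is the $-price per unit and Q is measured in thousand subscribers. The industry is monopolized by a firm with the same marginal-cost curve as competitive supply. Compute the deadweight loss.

In inverse form: demand P = 100 − 8Q, supply P = 38.4 + 0.625Q.
Competitive equilibrium: 100 − 8Q = 38.4 + 0.625Q → Q* = 7.14203, P* = 42.86377.
Marginal revenue: MR = 100 − 16Q. Set MR = MC: 100 − 16Q = 38.4 + 0.625Q → Q_m = 3.70526.
Price P_m = 100 − 8·3.70526 = 70.35792; MC(Q_m) = 38.4 + 0.625·3.70526 = 40.71579.
Competitive Q* = 7.14203, so ΔQ = 3.43677; wedge = 70.35792 − 40.71579 = 29.64213.
Deadweight loss = ½ × 3.43677 × 29.64213 = $50.94 thousand.

$50.94 thousand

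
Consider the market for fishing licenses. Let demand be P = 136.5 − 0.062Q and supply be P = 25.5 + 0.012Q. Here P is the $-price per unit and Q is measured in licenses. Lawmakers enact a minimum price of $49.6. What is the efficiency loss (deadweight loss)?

Competitive equilibrium: 136.5 − 0.062Q = 25.5 + 0.012Q → Q* = 1500, P* = 43.5.
At the floor P = 49.6, quantity demanded = (136.5 − 49.6)/0.062 = 1401.6129.
Sellers' marginal cost at Q' = 1401.6129: 25.5 + 0.012·1401.6129 = 42.3194.
ΔQ = 1500 − 1401.6129 = 98.3871; wedge = 49.6 − 42.3194 = 7.2806.
Welfare loss = ½ × 98.3871 × 7.2806 = $358.16.

$358.16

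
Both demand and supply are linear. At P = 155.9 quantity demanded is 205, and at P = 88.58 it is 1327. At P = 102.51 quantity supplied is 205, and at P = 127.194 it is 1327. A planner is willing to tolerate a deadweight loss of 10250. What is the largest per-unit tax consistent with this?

Demand slope = (88.58 − 155.9)/(1327 − 205) = −0.06, so P = 168.2 − 0.06Q.
Supply slope = (127.194 − 102.51)/(1327 − 205) = 0.022, so P = 98 + 0.022Q.
Competitive equilibrium: 168.2 − 0.06Q = 98 + 0.022Q → Q* = 856.0976, P* = 116.8341.
A tax t gives ΔQ = t/0.082 and wedge t, so DWL = t²/0.164.
t²/0.164 = 10250 → t² = 1681 → t = 41.

41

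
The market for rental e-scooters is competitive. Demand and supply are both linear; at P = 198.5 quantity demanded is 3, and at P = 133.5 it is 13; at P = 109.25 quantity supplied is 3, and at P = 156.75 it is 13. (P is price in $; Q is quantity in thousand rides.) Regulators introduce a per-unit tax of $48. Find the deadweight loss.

$102.40 thousand

Demand slope = (133.5 − 198.5)/(13 − 3) = −6.5, so P = 218 − 6.5Q.
Supply slope = (156.75 − 109.25)/(13 − 3) = 4.75, so P = 95 + 4.75Q.
Competitive equilibrium: 218 − 6.5Q = 95 + 4.75Q → Q* = 10.9333, P* = 146.9333.
With the tax, the buyer price exceeds the seller price by 48: (218 − 6.5Q) − (95 + 4.75Q) = 48 → Q' = 6.6667.
ΔQ = 10.9333 − 6.6667 = 4.2666; the wedge equals the tax, 48.
Deadweight loss = ½ × 4.2666 × 48 = $102.40 thousand.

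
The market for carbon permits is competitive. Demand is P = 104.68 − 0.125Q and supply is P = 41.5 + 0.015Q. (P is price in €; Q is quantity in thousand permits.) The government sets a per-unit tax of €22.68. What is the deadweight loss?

Competitive equilibrium: 104.68 − 0.125Q = 41.5 + 0.015Q → Q* = 451.2857, P* = 48.2693.
With the tax, the buyer price exceeds the seller price by 22.68: (104.68 − 0.125Q) − (41.5 + 0.015Q) = 22.68 → Q' = 289.2857.
ΔQ = 451.2857 − 289.2857 = 162; the wedge equals the tax, 22.68.
Welfare loss = ½ × 162 × 22.68 = €1837.08 thousand.

€1837.08 thousand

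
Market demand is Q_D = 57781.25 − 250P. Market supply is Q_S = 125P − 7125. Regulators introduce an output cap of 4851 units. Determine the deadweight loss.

In inverse form: demand P = 231.125 − 0.004Q, supply P = 57 + 0.008Q.
Competitive equilibrium: 231.125 − 0.004Q = 57 + 0.008Q → Q* = 14510.4167, P* = 173.0833.
At Q = 4851: demand price = 231.125 − 0.004·4851 = 211.721; supply price = 57 + 0.008·4851 = 95.808.
ΔQ = 14510.4167 − 4851 = 9659.4167; wedge = 211.721 − 95.808 = 115.913.
Deadweight loss = ½ × 9659.4167 × 115.913 = 559825.98.

559825.98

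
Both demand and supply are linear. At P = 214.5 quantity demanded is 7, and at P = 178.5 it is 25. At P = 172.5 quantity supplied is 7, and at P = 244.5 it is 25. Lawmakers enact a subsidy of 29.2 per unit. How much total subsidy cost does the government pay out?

Demand slope = (178.5 − 214.5)/(25 − 7) = −2, so P = 228.5 − 2Q.
Supply slope = (244.5 − 172.5)/(25 − 7) = 4, so P = 144.5 + 4Q.
Competitive equilibrium: 228.5 − 2Q = 144.5 + 4Q → Q* = 14, P* = 200.5.
The subsidy lowers effective supply by 29.2: P = 115.3 + 4Q.
New quantity: 228.5 − 2Q = 115.3 + 4Q → Q' = 18.8667.
Total subsidy cost = 29.2 × 18.8667 = 550.91.

550.91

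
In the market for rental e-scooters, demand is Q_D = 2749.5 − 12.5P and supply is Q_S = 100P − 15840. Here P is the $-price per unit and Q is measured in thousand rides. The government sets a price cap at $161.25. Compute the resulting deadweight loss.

In inverse form: demand P = 219.96 − 0.08Q, supply P = 158.4 + 0.01Q.
Competitive equilibrium: 219.96 − 0.08Q = 158.4 + 0.01Q → Q* = 684, P* = 165.24.
At the ceiling P = 161.25, quantity supplied = (161.25 − 158.4)/0.01 = 285.
Willingness to pay at Q' = 285: 219.96 − 0.08·285 = 197.16.
ΔQ = 684 − 285 = 399; wedge = 197.16 − 161.25 = 35.91.
Welfare loss = ½ × 399 × 35.91 = $7164.045 thousand.

$7164.045 thousand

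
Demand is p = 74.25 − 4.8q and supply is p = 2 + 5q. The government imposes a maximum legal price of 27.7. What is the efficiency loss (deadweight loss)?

24.42

Competitive equilibrium: 74.25 − 4.8q = 2 + 5q → q* = 7.3724, p* = 38.8622.
At the ceiling p = 27.7, quantity supplied = (27.7 − 2)/5 = 5.14.
Willingness to pay at q' = 5.14: 74.25 − 4.8·5.14 = 49.578.
Δq = 7.3724 − 5.14 = 2.2324; wedge = 49.578 − 27.7 = 21.878.
Deadweight loss = ½ × 2.2324 × 21.878 = 24.42.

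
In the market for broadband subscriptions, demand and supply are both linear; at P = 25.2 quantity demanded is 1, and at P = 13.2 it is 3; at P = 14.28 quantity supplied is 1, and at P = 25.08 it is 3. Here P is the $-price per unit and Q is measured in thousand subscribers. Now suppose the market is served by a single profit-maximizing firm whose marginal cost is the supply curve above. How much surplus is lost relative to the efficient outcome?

Demand slope = (13.2 − 25.2)/(3 − 1) = −6, so P = 31.2 − 6Q.
Supply slope = (25.08 − 14.28)/(3 − 1) = 5.4, so P = 8.88 + 5.4Q.
Competitive equilibrium: 31.2 − 6Q = 8.88 + 5.4Q → Q* = 1.9579, P* = 19.4526.
Marginal revenue: MR = 31.2 − 12Q. Set MR = MC: 31.2 − 12Q = 8.88 + 5.4Q → Q_m = 1.2828.
Price P_m = 31.2 − 6·1.2828 = 23.5032; MC(Q_m) = 8.88 + 5.4·1.2828 = 15.8071.
Competitive Q* = 1.9579, so ΔQ = 0.6751; wedge = 23.5032 − 15.8071 = 7.6961.
Welfare loss = ½ × 0.6751 × 7.6961 = $2.60 thousand.

$2.60 thousand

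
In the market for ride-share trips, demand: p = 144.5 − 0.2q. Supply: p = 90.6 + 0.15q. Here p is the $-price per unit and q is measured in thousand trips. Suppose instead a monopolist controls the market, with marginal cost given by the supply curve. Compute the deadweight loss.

$548.80 thousand

Competitive equilibrium: 144.5 − 0.2q = 90.6 + 0.15q → q* = 154, p* = 113.7.
Marginal revenue: MR = 144.5 − 0.4q. Set MR = MC: 144.5 − 0.4q = 90.6 + 0.15q → q_m = 98.
Price p_m = 144.5 − 0.2·98 = 124.9; MC(q_m) = 90.6 + 0.15·98 = 105.3.
Competitive q* = 154, so Δq = 56; wedge = 124.9 − 105.3 = 19.6.
Deadweight loss = ½ × 56 × 19.6 = $548.80 thousand.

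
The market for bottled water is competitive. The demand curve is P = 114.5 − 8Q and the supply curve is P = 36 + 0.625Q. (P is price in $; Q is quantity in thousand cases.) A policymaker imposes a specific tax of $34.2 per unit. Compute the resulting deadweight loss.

Competitive equilibrium: 114.5 − 8Q = 36 + 0.625Q → Q* = 9.10145, P* = 41.68841.
With the tax, the buyer price exceeds the seller price by 34.2: (114.5 − 8Q) − (36 + 0.625Q) = 34.2 → Q' = 5.13623.
ΔQ = 9.10145 − 5.13623 = 3.96522; the wedge equals the tax, 34.2.
Deadweight loss = ½ × 3.96522 × 34.2 = $67.81 thousand.

$67.81 thousand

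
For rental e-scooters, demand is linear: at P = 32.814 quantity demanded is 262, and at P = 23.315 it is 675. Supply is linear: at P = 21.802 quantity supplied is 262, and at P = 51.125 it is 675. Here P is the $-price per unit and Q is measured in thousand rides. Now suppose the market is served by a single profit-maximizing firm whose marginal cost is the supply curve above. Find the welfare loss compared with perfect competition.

$261.10 thousand

Demand slope = (23.315 − 32.814)/(675 − 262) = −0.023, so P = 38.84 − 0.023Q.
Supply slope = (51.125 − 21.802)/(675 − 262) = 0.071, so P = 3.2 + 0.071Q.
Competitive equilibrium: 38.84 − 0.023Q = 3.2 + 0.071Q → Q* = 379.14894, P* = 30.11957.
Marginal revenue: MR = 38.84 − 0.046Q. Set MR = MC: 38.84 − 0.046Q = 3.2 + 0.071Q → Q_m = 304.61538.
Price P_m = 38.84 − 0.023·304.61538 = 31.83385; MC(Q_m) = 3.2 + 0.071·304.61538 = 24.82769.
Competitive Q* = 379.14894, so ΔQ = 74.53356; wedge = 31.83385 − 24.82769 = 7.00616.
Deadweight loss = ½ × 74.53356 × 7.00616 = $261.10 thousand.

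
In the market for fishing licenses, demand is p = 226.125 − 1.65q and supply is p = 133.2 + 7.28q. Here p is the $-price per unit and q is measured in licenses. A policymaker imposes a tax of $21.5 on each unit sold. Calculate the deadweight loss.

$25.88

Competitive equilibrium: 226.125 − 1.65q = 133.2 + 7.28q → q* = 10.4059, p* = 208.9552.
With the tax, the buyer price exceeds the seller price by 21.5: (226.125 − 1.65q) − (133.2 + 7.28q) = 21.5 → q' = 7.9983.
Δq = 10.4059 − 7.9983 = 2.4076; the wedge equals the tax, 21.5.
DWL = ½ × 2.4076 × 21.5 = $25.88.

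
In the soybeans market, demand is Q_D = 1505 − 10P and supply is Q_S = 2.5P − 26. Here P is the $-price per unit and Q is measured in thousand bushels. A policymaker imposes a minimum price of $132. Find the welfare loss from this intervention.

$2265.76 thousand

In inverse form: demand P = 150.5 − 0.1Q, supply P = 10.4 + 0.4Q.
Competitive equilibrium: 150.5 − 0.1Q = 10.4 + 0.4Q → Q* = 280.2, P* = 122.48.
At the floor P = 132, quantity demanded = (150.5 − 132)/0.1 = 185.
Sellers' marginal cost at Q' = 185: 10.4 + 0.4·185 = 84.4.
ΔQ = 280.2 − 185 = 95.2; wedge = 132 − 84.4 = 47.6.
Deadweight loss = ½ × 95.2 × 47.6 = $2265.76 thousand.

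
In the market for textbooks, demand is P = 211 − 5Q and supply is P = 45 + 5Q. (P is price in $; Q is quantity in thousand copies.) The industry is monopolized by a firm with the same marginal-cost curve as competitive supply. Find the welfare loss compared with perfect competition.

$153.09 thousand

Competitive equilibrium: 211 − 5Q = 45 + 5Q → Q* = 16.6, P* = 128.
Marginal revenue: MR = 211 − 10Q. Set MR = MC: 211 − 10Q = 45 + 5Q → Q_m = 11.0667.
Price P_m = 211 − 5·11.0667 = 155.6665; MC(Q_m) = 45 + 5·11.0667 = 100.3335.
Competitive Q* = 16.6, so ΔQ = 5.5333; wedge = 155.6665 − 100.3335 = 55.333.
DWL = ½ × 5.5333 × 55.333 = $153.09 thousand.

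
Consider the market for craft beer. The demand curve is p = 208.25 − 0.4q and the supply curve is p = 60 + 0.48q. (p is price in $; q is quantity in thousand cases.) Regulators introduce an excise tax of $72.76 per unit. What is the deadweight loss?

$3007.96 thousand

Competitive equilibrium: 208.25 − 0.4q = 60 + 0.48q → q* = 168.4659, p* = 140.8636.
With the tax, the buyer price exceeds the seller price by 72.76: (208.25 − 0.4q) − (60 + 0.48q) = 72.76 → q' = 85.7841.
Δq = 168.4659 − 85.7841 = 82.6818; the wedge equals the tax, 72.76.
DWL = ½ × 82.6818 × 72.76 = $3007.96 thousand.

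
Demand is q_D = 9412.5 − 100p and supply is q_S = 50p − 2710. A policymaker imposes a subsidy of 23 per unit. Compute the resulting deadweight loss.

8816.67

In inverse form: demand p = 94.125 − 0.01q, supply p = 54.2 + 0.02q.
Competitive equilibrium: 94.125 − 0.01q = 54.2 + 0.02q → q* = 1330.8333, p* = 80.8167.
The subsidy lowers effective supply by 23: p = 31.2 + 0.02q.
New quantity: 94.125 − 0.01q = 31.2 + 0.02q → q' = 2097.5.
Overproduction Δq = 2097.5 − 1330.8333 = 766.6667; wedge = subsidy = 23.
DWL = ½ × 766.6667 × 23 = 8816.67.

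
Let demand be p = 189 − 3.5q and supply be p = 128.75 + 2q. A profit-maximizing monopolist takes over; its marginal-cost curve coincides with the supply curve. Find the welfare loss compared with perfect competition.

49.91

Competitive equilibrium: 189 − 3.5q = 128.75 + 2q → q* = 10.9545, p* = 150.6591.
Marginal revenue: MR = 189 − 7q. Set MR = MC: 189 − 7q = 128.75 + 2q → q_m = 6.6944.
Price p_m = 189 − 3.5·6.6944 = 165.5696; MC(q_m) = 128.75 + 2·6.6944 = 142.1388.
Competitive q* = 10.9545, so Δq = 4.2601; wedge = 165.5696 − 142.1388 = 23.4308.
DWL = ½ × 4.2601 × 23.4308 = 49.91.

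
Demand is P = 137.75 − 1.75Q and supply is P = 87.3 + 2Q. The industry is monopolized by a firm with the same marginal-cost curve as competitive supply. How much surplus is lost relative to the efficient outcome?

Competitive equilibrium: 137.75 − 1.75Q = 87.3 + 2Q → Q* = 13.4533, P* = 114.2067.
Marginal revenue: MR = 137.75 − 3.5Q. Set MR = MC: 137.75 − 3.5Q = 87.3 + 2Q → Q_m = 9.1727.
Price P_m = 137.75 − 1.75·9.1727 = 121.6978; MC(Q_m) = 87.3 + 2·9.1727 = 105.6454.
Competitive Q* = 13.4533, so ΔQ = 4.2806; wedge = 121.6978 − 105.6454 = 16.0524.
Welfare loss = ½ × 4.2806 × 16.0524 = 34.36.

34.36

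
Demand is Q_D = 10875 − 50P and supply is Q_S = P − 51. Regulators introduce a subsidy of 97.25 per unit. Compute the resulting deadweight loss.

4636.06

In inverse form: demand P = 217.5 − 0.02Q, supply P = 51 + Q.
Competitive equilibrium: 217.5 − 0.02Q = 51 + Q → Q* = 163.2353, P* = 214.2353.
The subsidy lowers effective supply by 97.25: P = Q − 46.25.
New quantity: 217.5 − 0.02Q = Q − 46.25 → Q' = 258.5784.
Overproduction ΔQ = 258.5784 − 163.2353 = 95.3431; wedge = subsidy = 97.25.
DWL = ½ × 95.3431 × 97.25 = 4636.06.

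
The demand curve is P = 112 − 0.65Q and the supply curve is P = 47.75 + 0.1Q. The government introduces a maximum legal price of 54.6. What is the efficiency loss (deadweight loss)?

Competitive equilibrium: 112 − 0.65Q = 47.75 + 0.1Q → Q* = 85.6667, P* = 56.3167.
At the ceiling P = 54.6, quantity supplied = (54.6 − 47.75)/0.1 = 68.5.
Willingness to pay at Q' = 68.5: 112 − 0.65·68.5 = 67.475.
ΔQ = 85.6667 − 68.5 = 17.1667; wedge = 67.475 − 54.6 = 12.875.
The triangle = ½ × 17.1667 × 12.875 = 110.51.

110.51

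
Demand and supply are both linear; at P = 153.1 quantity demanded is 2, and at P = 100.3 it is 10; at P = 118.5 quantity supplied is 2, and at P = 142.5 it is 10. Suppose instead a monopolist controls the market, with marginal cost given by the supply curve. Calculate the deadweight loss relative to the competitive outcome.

Demand slope = (100.3 − 153.1)/(10 − 2) = −6.6, so P = 166.3 − 6.6Q.
Supply slope = (142.5 − 118.5)/(10 − 2) = 3, so P = 112.5 + 3Q.
Competitive equilibrium: 166.3 − 6.6Q = 112.5 + 3Q → Q* = 5.6042, P* = 129.3125.
Marginal revenue: MR = 166.3 − 13.2Q. Set MR = MC: 166.3 − 13.2Q = 112.5 + 3Q → Q_m = 3.321.
Price P_m = 166.3 − 6.6·3.321 = 144.3814; MC(Q_m) = 112.5 + 3·3.321 = 122.463.
Competitive Q* = 5.6042, so ΔQ = 2.2832; wedge = 144.3814 − 122.463 = 21.9184.
The triangle = ½ × 2.2832 × 21.9184 = 25.02.

25.02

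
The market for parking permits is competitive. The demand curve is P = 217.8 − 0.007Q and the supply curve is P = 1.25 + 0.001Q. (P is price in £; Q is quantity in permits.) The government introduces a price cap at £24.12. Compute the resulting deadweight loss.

Competitive equilibrium: 217.8 − 0.007Q = 1.25 + 0.001Q → Q* = 27068.75, P* = 28.3188.
At the ceiling P = 24.12, quantity supplied = (24.12 − 1.25)/0.001 = 22870.
Willingness to pay at Q' = 22870: 217.8 − 0.007·22870 = 57.71.
ΔQ = 27068.75 − 22870 = 4198.75; wedge = 57.71 − 24.12 = 33.59.
Deadweight loss = ½ × 4198.75 × 33.59 = £70518.01.

£70518.01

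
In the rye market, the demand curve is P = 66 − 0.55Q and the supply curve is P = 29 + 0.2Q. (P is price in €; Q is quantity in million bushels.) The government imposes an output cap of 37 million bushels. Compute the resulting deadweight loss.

Competitive equilibrium: 66 − 0.55Q = 29 + 0.2Q → Q* = 49.3333, P* = 38.8667.
At Q = 37: demand price = 66 − 0.55·37 = 45.65; supply price = 29 + 0.2·37 = 36.4.
ΔQ = 49.3333 − 37 = 12.3333; wedge = 45.65 − 36.4 = 9.25.
The triangle = ½ × 12.3333 × 9.25 = €57.04 million.

€57.04 million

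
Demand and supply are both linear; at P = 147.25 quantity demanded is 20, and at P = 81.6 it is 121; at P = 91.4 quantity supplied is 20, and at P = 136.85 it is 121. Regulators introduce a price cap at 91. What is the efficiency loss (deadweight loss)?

Demand slope = (81.6 − 147.25)/(121 − 20) = −0.65, so P = 160.25 − 0.65Q.
Supply slope = (136.85 − 91.4)/(121 − 20) = 0.45, so P = 82.4 + 0.45Q.
Competitive equilibrium: 160.25 − 0.65Q = 82.4 + 0.45Q → Q* = 70.7727, P* = 114.2477.
At the ceiling P = 91, quantity supplied = (91 − 82.4)/0.45 = 19.1111.
Willingness to pay at Q' = 19.1111: 160.25 − 0.65·19.1111 = 147.8278.
ΔQ = 70.7727 − 19.1111 = 51.6616; wedge = 147.8278 − 91 = 56.8278.
The triangle = ½ × 51.6616 × 56.8278 = 1467.91.

1467.91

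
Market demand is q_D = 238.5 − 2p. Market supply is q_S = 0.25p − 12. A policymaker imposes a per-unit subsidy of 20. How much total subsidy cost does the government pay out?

405.56

In inverse form: demand p = 119.25 − 0.5q, supply p = 48 + 4q.
Competitive equilibrium: 119.25 − 0.5q = 48 + 4q → q* = 15.8333, p* = 111.3333.
The subsidy lowers effective supply by 20: p = 28 + 4q.
New quantity: 119.25 − 0.5q = 28 + 4q → q' = 20.2778.
Total subsidy cost = 20 × 20.2778 = 405.56.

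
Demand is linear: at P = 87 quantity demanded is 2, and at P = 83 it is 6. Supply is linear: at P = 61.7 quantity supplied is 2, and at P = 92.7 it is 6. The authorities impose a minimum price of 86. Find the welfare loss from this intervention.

15.65

Demand slope = (83 − 87)/(6 − 2) = −1, so P = 89 − Q.
Supply slope = (92.7 − 61.7)/(6 − 2) = 7.75, so P = 46.2 + 7.75Q.
Competitive equilibrium: 89 − Q = 46.2 + 7.75Q → Q* = 4.8914, P* = 84.1086.
At the floor P = 86, quantity demanded = (89 − 86)/1 = 3.
Sellers' marginal cost at Q' = 3: 46.2 + 7.75·3 = 69.45.
ΔQ = 4.8914 − 3 = 1.8914; wedge = 86 − 69.45 = 16.55.
The triangle = ½ × 1.8914 × 16.55 = 15.65.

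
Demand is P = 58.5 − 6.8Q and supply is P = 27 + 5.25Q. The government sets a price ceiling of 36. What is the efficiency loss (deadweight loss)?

4.88

Competitive equilibrium: 58.5 − 6.8Q = 27 + 5.25Q → Q* = 2.6141, P* = 40.7241.
At the ceiling P = 36, quantity supplied = (36 − 27)/5.25 = 1.7143.
Willingness to pay at Q' = 1.7143: 58.5 − 6.8·1.7143 = 46.8428.
ΔQ = 2.6141 − 1.7143 = 0.8998; wedge = 46.8428 − 36 = 10.8428.
DWL = ½ × 0.8998 × 10.8428 = 4.88.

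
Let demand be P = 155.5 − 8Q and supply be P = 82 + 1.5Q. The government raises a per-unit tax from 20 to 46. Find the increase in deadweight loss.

Competitive equilibrium: 155.5 − 8Q = 82 + 1.5Q → Q* = 7.7368, P* = 93.6053.
For a per-unit tax t: ΔQ = t/9.5, so DWL = ½·t·(t/9.5) = t²/19.
At t = 20: DWL = 21.053. At t = 46: DWL = 111.368.
Increase = 111.368 − 21.053 = 90.32.

90.32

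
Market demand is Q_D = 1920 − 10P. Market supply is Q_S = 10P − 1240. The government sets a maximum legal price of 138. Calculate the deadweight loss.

4000

In inverse form: demand P = 192 − 0.1Q, supply P = 124 + 0.1Q.
Competitive equilibrium: 192 − 0.1Q = 124 + 0.1Q → Q* = 340, P* = 158.
At the ceiling P = 138, quantity supplied = (138 − 124)/0.1 = 140.
Willingness to pay at Q' = 140: 192 − 0.1·140 = 178.
ΔQ = 340 − 140 = 200; wedge = 178 − 138 = 40.
Deadweight loss = ½ × 200 × 40 = 4000.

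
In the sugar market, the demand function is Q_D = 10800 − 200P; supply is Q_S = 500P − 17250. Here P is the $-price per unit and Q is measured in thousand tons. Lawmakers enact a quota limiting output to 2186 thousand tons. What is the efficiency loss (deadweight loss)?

$1258.80 thousand

In inverse form: demand P = 54 − 0.005Q, supply P = 34.5 + 0.002Q.
Competitive equilibrium: 54 − 0.005Q = 34.5 + 0.002Q → Q* = 2785.7143, P* = 40.0714.
At Q = 2186: demand price = 54 − 0.005·2186 = 43.07; supply price = 34.5 + 0.002·2186 = 38.872.
ΔQ = 2785.7143 − 2186 = 599.7143; wedge = 43.07 − 38.872 = 4.198.
The triangle = ½ × 599.7143 × 4.198 = $1258.80 thousand.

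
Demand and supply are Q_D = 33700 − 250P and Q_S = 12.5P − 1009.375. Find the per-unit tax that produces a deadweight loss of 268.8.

6.72

In inverse form: demand P = 134.8 − 0.004Q, supply P = 80.75 + 0.08Q.
Competitive equilibrium: 134.8 − 0.004Q = 80.75 + 0.08Q → Q* = 643.4524, P* = 132.2262.
A tax t gives ΔQ = t/0.084 and wedge t, so DWL = t²/0.168.
t²/0.168 = 268.8 → t² = 45.1584 → t = 6.72.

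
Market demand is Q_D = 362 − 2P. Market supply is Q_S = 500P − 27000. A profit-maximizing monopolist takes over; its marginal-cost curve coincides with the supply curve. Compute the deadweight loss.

In inverse form: demand P = 181 − 0.5Q, supply P = 54 + 0.002Q.
Competitive equilibrium: 181 − 0.5Q = 54 + 0.002Q → Q* = 252.988, P* = 54.506.
Marginal revenue: MR = 181 − Q. Set MR = MC: 181 − Q = 54 + 0.002Q → Q_m = 126.7465.
Price P_m = 181 − 0.5·126.7465 = 117.6268; MC(Q_m) = 54 + 0.002·126.7465 = 54.2535.
Competitive Q* = 252.988, so ΔQ = 126.2415; wedge = 117.6268 − 54.2535 = 63.3733.
Welfare loss = ½ × 126.2415 × 63.3733 = 4000.17.

4000.17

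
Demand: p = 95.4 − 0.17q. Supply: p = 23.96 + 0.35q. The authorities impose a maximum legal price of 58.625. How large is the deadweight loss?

Competitive equilibrium: 95.4 − 0.17q = 23.96 + 0.35q → q* = 137.3846, p* = 72.0446.
At the ceiling p = 58.625, quantity supplied = (58.625 − 23.96)/0.35 = 99.0429.
Willingness to pay at q' = 99.0429: 95.4 − 0.17·99.0429 = 78.5627.
Δq = 137.3846 − 99.0429 = 38.3417; wedge = 78.5627 − 58.625 = 19.9377.
DWL = ½ × 38.3417 × 19.9377 = 382.22.

382.22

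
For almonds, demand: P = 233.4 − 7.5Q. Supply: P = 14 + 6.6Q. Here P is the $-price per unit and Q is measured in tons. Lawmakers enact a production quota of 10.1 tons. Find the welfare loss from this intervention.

Competitive equilibrium: 233.4 − 7.5Q = 14 + 6.6Q → Q* = 15.5603, P* = 116.6979.
At Q = 10.1: demand price = 233.4 − 7.5·10.1 = 157.65; supply price = 14 + 6.6·10.1 = 80.66.
ΔQ = 15.5603 − 10.1 = 5.4603; wedge = 157.65 − 80.66 = 76.99.
The triangle = ½ × 5.4603 × 76.99 = $210.19.

$210.19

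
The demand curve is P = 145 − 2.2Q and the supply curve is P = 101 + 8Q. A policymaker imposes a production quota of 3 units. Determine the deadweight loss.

Competitive equilibrium: 145 − 2.2Q = 101 + 8Q → Q* = 4.3137, P* = 135.5098.
At Q = 3: demand price = 145 − 2.2·3 = 138.4; supply price = 101 + 8·3 = 125.
ΔQ = 4.3137 − 3 = 1.3137; wedge = 138.4 − 125 = 13.4.
The triangle = ½ × 1.3137 × 13.4 = 8.80.

8.80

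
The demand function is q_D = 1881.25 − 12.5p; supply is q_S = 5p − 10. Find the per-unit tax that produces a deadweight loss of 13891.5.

88.2

In inverse form: demand p = 150.5 − 0.08q, supply p = 2 + 0.2q.
Competitive equilibrium: 150.5 − 0.08q = 2 + 0.2q → q* = 530.3571, p* = 108.0714.
A tax t gives Δq = t/0.28 and wedge t, so DWL = t²/0.56.
t²/0.56 = 13891.5 → t² = 7779.24 → t = 88.2.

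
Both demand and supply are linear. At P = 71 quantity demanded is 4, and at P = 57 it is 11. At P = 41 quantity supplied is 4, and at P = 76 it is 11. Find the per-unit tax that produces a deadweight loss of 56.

Demand slope = (57 − 71)/(11 − 4) = −2, so P = 79 − 2Q.
Supply slope = (76 − 41)/(11 − 4) = 5, so P = 21 + 5Q.
Competitive equilibrium: 79 − 2Q = 21 + 5Q → Q* = 8.2857, P* = 62.4286.
A tax t gives ΔQ = t/7 and wedge t, so DWL = t²/14.
t²/14 = 56 → t² = 784 → t = 28.

28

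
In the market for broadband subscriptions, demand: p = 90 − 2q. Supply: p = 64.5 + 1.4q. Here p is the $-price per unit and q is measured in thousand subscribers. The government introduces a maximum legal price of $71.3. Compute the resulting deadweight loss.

Competitive equilibrium: 90 − 2q = 64.5 + 1.4q → q* = 7.5, p* = 75.
At the ceiling p = 71.3, quantity supplied = (71.3 − 64.5)/1.4 = 4.8571.
Willingness to pay at q' = 4.8571: 90 − 2·4.8571 = 80.2858.
Δq = 7.5 − 4.8571 = 2.6429; wedge = 80.2858 − 71.3 = 8.9858.
Deadweight loss = ½ × 2.6429 × 8.9858 = $11.87 thousand.

$11.87 thousand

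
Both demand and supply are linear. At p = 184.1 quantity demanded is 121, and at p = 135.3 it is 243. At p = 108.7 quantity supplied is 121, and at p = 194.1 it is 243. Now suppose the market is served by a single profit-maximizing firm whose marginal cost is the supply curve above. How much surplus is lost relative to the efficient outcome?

1405.16

Demand slope = (135.3 − 184.1)/(243 − 121) = −0.4, so p = 232.5 − 0.4q.
Supply slope = (194.1 − 108.7)/(243 − 121) = 0.7, so p = 24 + 0.7q.
Competitive equilibrium: 232.5 − 0.4q = 24 + 0.7q → q* = 189.5455, p* = 156.6818.
Marginal revenue: MR = 232.5 − 0.8q. Set MR = MC: 232.5 − 0.8q = 24 + 0.7q → q_m = 139.
Price p_m = 232.5 − 0.4·139 = 176.9; MC(q_m) = 24 + 0.7·139 = 121.3.
Competitive q* = 189.5455, so Δq = 50.5455; wedge = 176.9 − 121.3 = 55.6.
DWL = ½ × 50.5455 × 55.6 = 1405.16.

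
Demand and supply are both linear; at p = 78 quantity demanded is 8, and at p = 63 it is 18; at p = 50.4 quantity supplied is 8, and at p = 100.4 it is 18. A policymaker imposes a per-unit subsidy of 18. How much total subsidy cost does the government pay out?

270.28

Demand slope = (63 − 78)/(18 − 8) = −1.5, so p = 90 − 1.5q.
Supply slope = (100.4 − 50.4)/(18 − 8) = 5, so p = 10.4 + 5q.
Competitive equilibrium: 90 − 1.5q = 10.4 + 5q → q* = 12.2462, p* = 71.6308.
The subsidy lowers effective supply by 18: p = 5q − 7.6.
New quantity: 90 − 1.5q = 5q − 7.6 → q' = 15.0154.
Total subsidy cost = 18 × 15.0154 = 270.28.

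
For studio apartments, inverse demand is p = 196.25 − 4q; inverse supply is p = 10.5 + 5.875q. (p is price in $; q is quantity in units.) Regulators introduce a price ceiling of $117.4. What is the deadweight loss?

Competitive equilibrium: 196.25 − 4q = 10.5 + 5.875q → q* = 18.8101, p* = 121.0095.
At the ceiling p = 117.4, quantity supplied = (117.4 − 10.5)/5.875 = 18.1957.
Willingness to pay at q' = 18.1957: 196.25 − 4·18.1957 = 123.4672.
Δq = 18.8101 − 18.1957 = 0.6144; wedge = 123.4672 − 117.4 = 6.0672.
Welfare loss = ½ × 0.6144 × 6.0672 = $1.86.

$1.86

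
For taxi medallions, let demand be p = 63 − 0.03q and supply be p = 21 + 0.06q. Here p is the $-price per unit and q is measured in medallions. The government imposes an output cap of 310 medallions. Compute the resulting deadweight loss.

Competitive equilibrium: 63 − 0.03q = 21 + 0.06q → q* = 466.6667, p* = 49.
At q = 310: demand price = 63 − 0.03·310 = 53.7; supply price = 21 + 0.06·310 = 39.6.
Δq = 466.6667 − 310 = 156.6667; wedge = 53.7 − 39.6 = 14.1.
Welfare loss = ½ × 156.6667 × 14.1 = $1104.50.

$1104.50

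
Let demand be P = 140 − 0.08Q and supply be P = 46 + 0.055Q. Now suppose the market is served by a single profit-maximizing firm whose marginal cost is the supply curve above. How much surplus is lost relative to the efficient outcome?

Competitive equilibrium: 140 − 0.08Q = 46 + 0.055Q → Q* = 696.2963, P* = 84.2963.
Marginal revenue: MR = 140 − 0.16Q. Set MR = MC: 140 − 0.16Q = 46 + 0.055Q → Q_m = 437.2093.
Price P_m = 140 − 0.08·437.2093 = 105.02326; MC(Q_m) = 46 + 0.055·437.2093 = 70.04651.
Competitive Q* = 696.2963, so ΔQ = 259.087; wedge = 105.02326 − 70.04651 = 34.97675.
DWL = ½ × 259.087 × 34.97675 = 4531.01.

4531.01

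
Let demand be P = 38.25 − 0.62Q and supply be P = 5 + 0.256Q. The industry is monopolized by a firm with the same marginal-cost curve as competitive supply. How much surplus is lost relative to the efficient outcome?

Competitive equilibrium: 38.25 − 0.62Q = 5 + 0.256Q → Q* = 37.9566, P* = 14.7169.
Marginal revenue: MR = 38.25 − 1.24Q. Set MR = MC: 38.25 − 1.24Q = 5 + 0.256Q → Q_m = 22.2259.
Price P_m = 38.25 − 0.62·22.2259 = 24.4699; MC(Q_m) = 5 + 0.256·22.2259 = 10.6898.
Competitive Q* = 37.9566, so ΔQ = 15.7307; wedge = 24.4699 − 10.6898 = 13.7801.
Welfare loss = ½ × 15.7307 × 13.7801 = 108.39.

108.39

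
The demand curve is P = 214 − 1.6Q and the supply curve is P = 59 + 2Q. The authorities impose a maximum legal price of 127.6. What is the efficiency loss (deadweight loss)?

137.99

Competitive equilibrium: 214 − 1.6Q = 59 + 2Q → Q* = 43.0556, P* = 145.1111.
At the ceiling P = 127.6, quantity supplied = (127.6 − 59)/2 = 34.3.
Willingness to pay at Q' = 34.3: 214 − 1.6·34.3 = 159.12.
ΔQ = 43.0556 − 34.3 = 8.7556; wedge = 159.12 − 127.6 = 31.52.
DWL = ½ × 8.7556 × 31.52 = 137.99.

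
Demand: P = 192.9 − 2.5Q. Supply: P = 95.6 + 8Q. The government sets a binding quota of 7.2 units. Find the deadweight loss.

Competitive equilibrium: 192.9 − 2.5Q = 95.6 + 8Q → Q* = 9.2667, P* = 169.7333.
At Q = 7.2: demand price = 192.9 − 2.5·7.2 = 174.9; supply price = 95.6 + 8·7.2 = 153.2.
ΔQ = 9.2667 − 7.2 = 2.0667; wedge = 174.9 − 153.2 = 21.7.
Deadweight loss = ½ × 2.0667 × 21.7 = 22.42.

22.42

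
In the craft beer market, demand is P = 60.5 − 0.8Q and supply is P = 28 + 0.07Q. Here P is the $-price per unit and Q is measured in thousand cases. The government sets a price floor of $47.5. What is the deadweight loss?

$193.78 thousand

Competitive equilibrium: 60.5 − 0.8Q = 28 + 0.07Q → Q* = 37.3563, P* = 30.6149.
At the floor P = 47.5, quantity demanded = (60.5 − 47.5)/0.8 = 16.25.
Sellers' marginal cost at Q' = 16.25: 28 + 0.07·16.25 = 29.1375.
ΔQ = 37.3563 − 16.25 = 21.1063; wedge = 47.5 − 29.1375 = 18.3625.
The triangle = ½ × 21.1063 × 18.3625 = $193.78 thousand.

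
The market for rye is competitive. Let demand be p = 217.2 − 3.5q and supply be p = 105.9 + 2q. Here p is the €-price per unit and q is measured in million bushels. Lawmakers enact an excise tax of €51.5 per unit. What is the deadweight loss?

€241.11 million

Competitive equilibrium: 217.2 − 3.5q = 105.9 + 2q → q* = 20.23636, p* = 146.37273.
With the tax, the buyer price exceeds the seller price by 51.5: (217.2 − 3.5q) − (105.9 + 2q) = 51.5 → q' = 10.87273.
Δq = 20.23636 − 10.87273 = 9.36363; the wedge equals the tax, 51.5.
The triangle = ½ × 9.36363 × 51.5 = €241.11 million.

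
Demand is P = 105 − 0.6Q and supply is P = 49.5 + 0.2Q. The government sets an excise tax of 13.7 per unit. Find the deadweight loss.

117.31

Competitive equilibrium: 105 − 0.6Q = 49.5 + 0.2Q → Q* = 69.375, P* = 63.375.
With the tax, the buyer price exceeds the seller price by 13.7: (105 − 0.6Q) − (49.5 + 0.2Q) = 13.7 → Q' = 52.25.
ΔQ = 69.375 − 52.25 = 17.125; the wedge equals the tax, 13.7.
DWL = ½ × 17.125 × 13.7 = 117.31.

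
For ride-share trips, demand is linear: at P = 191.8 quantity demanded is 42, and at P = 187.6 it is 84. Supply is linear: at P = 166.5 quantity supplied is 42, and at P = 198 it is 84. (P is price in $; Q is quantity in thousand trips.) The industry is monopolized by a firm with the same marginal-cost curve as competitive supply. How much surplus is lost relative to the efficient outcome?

Demand slope = (187.6 − 191.8)/(84 − 42) = −0.1, so P = 196 − 0.1Q.
Supply slope = (198 − 166.5)/(84 − 42) = 0.75, so P = 135 + 0.75Q.
Competitive equilibrium: 196 − 0.1Q = 135 + 0.75Q → Q* = 71.7647, P* = 188.8235.
Marginal revenue: MR = 196 − 0.2Q. Set MR = MC: 196 − 0.2Q = 135 + 0.75Q → Q_m = 64.2105.
Price P_m = 196 − 0.1·64.2105 = 189.579; MC(Q_m) = 135 + 0.75·64.2105 = 183.1579.
Competitive Q* = 71.7647, so ΔQ = 7.5542; wedge = 189.579 − 183.1579 = 6.4211.
The triangle = ½ × 7.5542 × 6.4211 = $24.25 thousand.

$24.25 thousand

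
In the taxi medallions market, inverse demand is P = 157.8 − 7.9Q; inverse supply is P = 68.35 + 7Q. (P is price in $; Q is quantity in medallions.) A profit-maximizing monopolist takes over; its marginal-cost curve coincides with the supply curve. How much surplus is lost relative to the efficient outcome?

Competitive equilibrium: 157.8 − 7.9Q = 68.35 + 7Q → Q* = 6.0034, P* = 110.3735.
Marginal revenue: MR = 157.8 − 15.8Q. Set MR = MC: 157.8 − 15.8Q = 68.35 + 7Q → Q_m = 3.9232.
Price P_m = 157.8 − 7.9·3.9232 = 126.8067; MC(Q_m) = 68.35 + 7·3.9232 = 95.8124.
Competitive Q* = 6.0034, so ΔQ = 2.0802; wedge = 126.8067 − 95.8124 = 30.9943.
The triangle = ½ × 2.0802 × 30.9943 = $32.24.

$32.24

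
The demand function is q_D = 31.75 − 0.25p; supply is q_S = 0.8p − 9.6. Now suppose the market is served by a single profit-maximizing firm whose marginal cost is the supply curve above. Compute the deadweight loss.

235.53

In inverse form: demand p = 127 − 4q, supply p = 12 + 1.25q.
Competitive equilibrium: 127 − 4q = 12 + 1.25q → q* = 21.9048, p* = 39.381.
Marginal revenue: MR = 127 − 8q. Set MR = MC: 127 − 8q = 12 + 1.25q → q_m = 12.4324.
Price p_m = 127 − 4·12.4324 = 77.2704; MC(q_m) = 12 + 1.25·12.4324 = 27.5405.
Competitive q* = 21.9048, so Δq = 9.4724; wedge = 77.2704 − 27.5405 = 49.7299.
DWL = ½ × 9.4724 × 49.7299 = 235.53.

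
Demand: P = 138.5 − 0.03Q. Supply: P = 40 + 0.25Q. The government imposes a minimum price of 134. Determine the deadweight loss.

Competitive equilibrium: 138.5 − 0.03Q = 40 + 0.25Q → Q* = 351.7857, P* = 127.9464.
At the floor P = 134, quantity demanded = (138.5 − 134)/0.03 = 150.
Sellers' marginal cost at Q' = 150: 40 + 0.25·150 = 77.5.
ΔQ = 351.7857 − 150 = 201.7857; wedge = 134 − 77.5 = 56.5.
Deadweight loss = ½ × 201.7857 × 56.5 = 5700.45.

5700.45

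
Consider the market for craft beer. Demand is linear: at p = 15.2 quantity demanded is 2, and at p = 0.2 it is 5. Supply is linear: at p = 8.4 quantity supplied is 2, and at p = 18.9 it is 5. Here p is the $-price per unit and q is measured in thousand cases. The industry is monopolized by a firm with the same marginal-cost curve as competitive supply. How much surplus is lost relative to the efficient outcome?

Demand slope = (0.2 − 15.2)/(5 − 2) = −5, so p = 25.2 − 5q.
Supply slope = (18.9 − 8.4)/(5 − 2) = 3.5, so p = 1.4 + 3.5q.
Competitive equilibrium: 25.2 − 5q = 1.4 + 3.5q → q* = 2.8, p* = 11.2.
Marginal revenue: MR = 25.2 − 10q. Set MR = MC: 25.2 − 10q = 1.4 + 3.5q → q_m = 1.763.
Price p_m = 25.2 − 5·1.763 = 16.385; MC(q_m) = 1.4 + 3.5·1.763 = 7.5705.
Competitive q* = 2.8, so Δq = 1.037; wedge = 16.385 − 7.5705 = 8.8145.
Welfare loss = ½ × 1.037 × 8.8145 = $4.57 thousand.

$4.57 thousand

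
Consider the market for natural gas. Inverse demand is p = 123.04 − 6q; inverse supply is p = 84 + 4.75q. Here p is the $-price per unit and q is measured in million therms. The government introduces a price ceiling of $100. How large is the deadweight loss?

$0.37 million

Competitive equilibrium: 123.04 − 6q = 84 + 4.75q → q* = 3.6316, p* = 101.2502.
At the ceiling p = 100, quantity supplied = (100 − 84)/4.75 = 3.3684.
Willingness to pay at q' = 3.3684: 123.04 − 6·3.3684 = 102.8296.
Δq = 3.6316 − 3.3684 = 0.2632; wedge = 102.8296 − 100 = 2.8296.
DWL = ½ × 0.2632 × 2.8296 = $0.37 million.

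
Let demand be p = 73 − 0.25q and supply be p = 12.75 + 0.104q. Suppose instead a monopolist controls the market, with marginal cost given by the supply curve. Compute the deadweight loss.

Competitive equilibrium: 73 − 0.25q = 12.75 + 0.104q → q* = 170.1977, p* = 30.4506.
Marginal revenue: MR = 73 − 0.5q. Set MR = MC: 73 − 0.5q = 12.75 + 0.104q → q_m = 99.7517.
Price p_m = 73 − 0.25·99.7517 = 48.0621; MC(q_m) = 12.75 + 0.104·99.7517 = 23.1242.
Competitive q* = 170.1977, so Δq = 70.446; wedge = 48.0621 − 23.1242 = 24.9379.
DWL = ½ × 70.446 × 24.9379 = 878.39.

878.39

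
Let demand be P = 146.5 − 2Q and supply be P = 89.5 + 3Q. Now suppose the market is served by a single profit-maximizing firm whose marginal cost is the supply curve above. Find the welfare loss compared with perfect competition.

Competitive equilibrium: 146.5 − 2Q = 89.5 + 3Q → Q* = 11.4, P* = 123.7.
Marginal revenue: MR = 146.5 − 4Q. Set MR = MC: 146.5 − 4Q = 89.5 + 3Q → Q_m = 8.1429.
Price P_m = 146.5 − 2·8.1429 = 130.2142; MC(Q_m) = 89.5 + 3·8.1429 = 113.9287.
Competitive Q* = 11.4, so ΔQ = 3.2571; wedge = 130.2142 − 113.9287 = 16.2855.
Deadweight loss = ½ × 3.2571 × 16.2855 = 26.52.

26.52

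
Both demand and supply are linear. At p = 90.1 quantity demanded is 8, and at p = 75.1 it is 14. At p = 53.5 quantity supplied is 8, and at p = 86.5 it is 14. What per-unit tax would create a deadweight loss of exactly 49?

Demand slope = (75.1 − 90.1)/(14 − 8) = −2.5, so p = 110.1 − 2.5q.
Supply slope = (86.5 − 53.5)/(14 − 8) = 5.5, so p = 9.5 + 5.5q.
Competitive equilibrium: 110.1 − 2.5q = 9.5 + 5.5q → q* = 12.575, p* = 78.6625.
A tax t gives Δq = t/8 and wedge t, so DWL = t²/16.
t²/16 = 49 → t² = 784 → t = 28.

28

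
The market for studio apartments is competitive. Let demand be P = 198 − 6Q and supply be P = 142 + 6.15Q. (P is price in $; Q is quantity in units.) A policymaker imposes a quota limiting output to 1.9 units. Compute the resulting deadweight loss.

Competitive equilibrium: 198 − 6Q = 142 + 6.15Q → Q* = 4.60905, P* = 170.34568.
At Q = 1.9: demand price = 198 − 6·1.9 = 186.6; supply price = 142 + 6.15·1.9 = 153.685.
ΔQ = 4.60905 − 1.9 = 2.70905; wedge = 186.6 − 153.685 = 32.915.
The triangle = ½ × 2.70905 × 32.915 = $44.58.

$44.58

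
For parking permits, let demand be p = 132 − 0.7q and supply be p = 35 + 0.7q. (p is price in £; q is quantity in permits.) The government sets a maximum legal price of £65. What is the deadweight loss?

£488.93

Competitive equilibrium: 132 − 0.7q = 35 + 0.7q → q* = 69.2857, p* = 83.5.
At the ceiling p = 65, quantity supplied = (65 − 35)/0.7 = 42.8571.
Willingness to pay at q' = 42.8571: 132 − 0.7·42.8571 = 102.
Δq = 69.2857 − 42.8571 = 26.4286; wedge = 102 − 65 = 37.
Deadweight loss = ½ × 26.4286 × 37 = £488.93.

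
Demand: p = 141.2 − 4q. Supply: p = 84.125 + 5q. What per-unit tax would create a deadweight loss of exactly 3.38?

Competitive equilibrium: 141.2 − 4q = 84.125 + 5q → q* = 6.3417, p* = 115.8333.
A tax t gives Δq = t/9 and wedge t, so DWL = t²/18.
t²/18 = 3.38 → t² = 60.84 → t = 7.8.

7.8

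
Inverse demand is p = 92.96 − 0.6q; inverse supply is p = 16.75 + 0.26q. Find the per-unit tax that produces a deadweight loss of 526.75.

30.1

Competitive equilibrium: 92.96 − 0.6q = 16.75 + 0.26q → q* = 88.6163, p* = 39.7902.
A tax t gives Δq = t/0.86 and wedge t, so DWL = t²/1.72.
t²/1.72 = 526.75 → t² = 906.01 → t = 30.1.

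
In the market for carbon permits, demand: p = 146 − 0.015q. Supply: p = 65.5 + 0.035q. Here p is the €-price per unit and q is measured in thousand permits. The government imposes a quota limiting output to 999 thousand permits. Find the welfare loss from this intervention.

€9333.025 thousand

Competitive equilibrium: 146 − 0.015q = 65.5 + 0.035q → q* = 1610, p* = 121.85.
At q = 999: demand price = 146 − 0.015·999 = 131.015; supply price = 65.5 + 0.035·999 = 100.465.
Δq = 1610 − 999 = 611; wedge = 131.015 − 100.465 = 30.55.
DWL = ½ × 611 × 30.55 = €9333.025 thousand.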